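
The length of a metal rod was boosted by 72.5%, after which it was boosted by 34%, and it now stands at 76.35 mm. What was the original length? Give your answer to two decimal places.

The overall multiplier applied was 1.725 × 1.34 = 2.3115.
So the original length was 76.35 ÷ 2.3115 ≈ 33.03 mm.

33.03 mm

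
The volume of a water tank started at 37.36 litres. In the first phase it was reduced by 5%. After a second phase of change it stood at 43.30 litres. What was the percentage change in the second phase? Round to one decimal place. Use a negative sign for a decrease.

After the first phase: 37.36 × 0.95 = 35.492.
Second-phase multiplier: 43.30 ÷ 35.492 ≈ 1.21999.
That is a change of 22.0%.

22.0%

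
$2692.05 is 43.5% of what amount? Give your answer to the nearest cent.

$2692.05 ÷ 0.435 ≈ $6188.62.

$6188.62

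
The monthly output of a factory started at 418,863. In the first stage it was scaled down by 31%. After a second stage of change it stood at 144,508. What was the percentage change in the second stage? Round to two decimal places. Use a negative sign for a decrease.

-50.00%

After the first stage: 418,863 × 0.69 = 289015.47.
Second-stage multiplier: 144,508 ÷ 289015.47 ≈ 0.500001.
That is a change of -50.00%.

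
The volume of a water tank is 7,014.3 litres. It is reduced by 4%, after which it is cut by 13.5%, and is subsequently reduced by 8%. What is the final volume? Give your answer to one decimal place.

5,358.7 litres

Apply the 4% decrease: 7,014.3 × 0.96 = 6733.728.
13.5% decrease: 6733.728 × 0.865 = 5824.67472.
After the 8% decrease: 5824.67472 × 0.92 = 5358.7007424 ≈ 5,358.7.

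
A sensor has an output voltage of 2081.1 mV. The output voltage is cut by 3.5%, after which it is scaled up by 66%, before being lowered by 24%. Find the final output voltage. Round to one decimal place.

2533.6 mV

After the 3.5% decrease: 2081.1 × 0.965 = 2008.2615.
After the 66% increase: 2008.2615 × 1.66 = 3333.71409.
Apply the 24% decrease: 3333.71409 × 0.76 = 2533.6227084 ≈ 2533.6.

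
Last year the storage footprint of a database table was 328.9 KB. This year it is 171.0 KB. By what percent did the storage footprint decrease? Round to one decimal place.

48.0%

Change: 171.0 − 328.9 = -157.9.
Relative to the original: -157.9 ÷ 328.9 ≈ -48.0%.
So the storage footprint decreased by 48.0%.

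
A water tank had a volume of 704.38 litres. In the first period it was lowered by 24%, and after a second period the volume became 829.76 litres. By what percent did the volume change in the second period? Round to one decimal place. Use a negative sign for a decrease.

55.0%

After the first period: 704.38 × 0.76 = 535.3288.
Second-period multiplier: 829.76 ÷ 535.3288 ≈ 1.55.
That is a change of 55.0%.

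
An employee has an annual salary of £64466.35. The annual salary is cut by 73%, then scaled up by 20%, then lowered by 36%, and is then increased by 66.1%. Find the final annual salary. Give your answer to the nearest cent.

Apply the 73% decrease: £64466.35 × 0.27 = £17405.9145.
After the 20% increase: £17405.9145 × 1.2 = £20887.0974.
After the 36% decrease: £20887.0974 × 0.64 = £13367.742336.
Apply the 66.1% increase: £13367.742336 × 1.661 = £22203.820020096 ≈ £22203.82.

£22203.82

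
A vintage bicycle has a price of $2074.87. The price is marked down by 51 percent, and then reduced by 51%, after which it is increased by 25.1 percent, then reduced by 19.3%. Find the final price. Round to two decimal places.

Each change multiplies by a factor: 0.49 × 0.49 × 1.251 × 0.807 = 0.2423946357.
$2074.87 × 0.2423946357 = $502.937357774859 ≈ $502.94.

$502.94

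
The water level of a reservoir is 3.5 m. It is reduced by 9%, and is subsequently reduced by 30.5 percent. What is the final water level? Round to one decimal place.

Apply the 9% decrease: 3.5 × 0.91 = 3.185.
After the 30.5% decrease: 3.185 × 0.695 = 2.213575 ≈ 2.2.

2.2 m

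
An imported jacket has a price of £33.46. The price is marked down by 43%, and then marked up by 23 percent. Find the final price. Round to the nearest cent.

£23.46

Each change multiplies by a factor: 0.57 × 1.23 = 0.7011.
£33.46 × 0.7011 = £23.458806 ≈ £23.46.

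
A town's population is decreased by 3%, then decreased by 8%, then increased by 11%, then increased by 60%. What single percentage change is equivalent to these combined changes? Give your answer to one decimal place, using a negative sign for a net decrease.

58.5%

The combined multiplier is 0.97 × 0.92 × 1.11 × 1.6 = 1.5849024.
That corresponds to an increase of 58.5%.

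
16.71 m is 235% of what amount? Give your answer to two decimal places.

7.11 m

16.71 m ÷ 2.35 ≈ 7.11 m.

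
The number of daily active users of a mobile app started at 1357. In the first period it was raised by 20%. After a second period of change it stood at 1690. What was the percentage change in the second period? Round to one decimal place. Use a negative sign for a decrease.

3.8%

After the first period: 1357 × 1.2 = 1628.4.
Second-period multiplier: 1690 ÷ 1628.4 ≈ 1.03783.
That is a change of 3.8%.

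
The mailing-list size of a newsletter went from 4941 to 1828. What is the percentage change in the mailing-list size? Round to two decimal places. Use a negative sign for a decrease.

-63.00%

Change: 1828 − 4941 = -3113.
Relative to the original: -3113 ÷ 4941 ≈ -63.00%.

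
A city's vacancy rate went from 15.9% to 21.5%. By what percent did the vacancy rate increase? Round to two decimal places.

The change is 21.5 − 15.9 = 5.6 percentage points.
Relative to the original 15.9%, that is 5.6 ÷ 15.9 ≈ 35.22%.
So the vacancy rate rose by 35.22%.

35.22%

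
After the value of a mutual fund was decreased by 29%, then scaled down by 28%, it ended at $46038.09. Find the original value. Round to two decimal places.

$90058.86

Undoing the 28% decrease: $46038.09 ÷ 0.72 ≈ $63941.791667.
Undoing the 29% decrease: $63941.791667 ÷ 0.71 ≈ $90058.86.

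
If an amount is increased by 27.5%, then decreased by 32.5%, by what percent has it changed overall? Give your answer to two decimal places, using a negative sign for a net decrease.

The combined multiplier is 1.275 × 0.675 = 0.860625.
That corresponds to a decrease of 13.94%.

-13.94%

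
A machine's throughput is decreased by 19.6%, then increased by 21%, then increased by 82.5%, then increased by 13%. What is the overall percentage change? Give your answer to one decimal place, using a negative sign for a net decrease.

The combined multiplier is 0.804 × 1.21 × 1.825 × 1.13 = 2.00623929.
That corresponds to an increase of 100.6%.

100.6%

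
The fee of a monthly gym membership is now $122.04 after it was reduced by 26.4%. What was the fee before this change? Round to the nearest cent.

$165.82

The overall multiplier applied was 0.736.
So the original fee was $122.04 ÷ 0.736 ≈ $165.82.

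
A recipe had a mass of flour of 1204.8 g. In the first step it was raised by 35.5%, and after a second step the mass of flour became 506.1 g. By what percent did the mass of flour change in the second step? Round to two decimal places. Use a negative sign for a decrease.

-69.00%

After the first step: 1204.8 × 1.355 = 1632.504.
Second-step multiplier: 506.1 ÷ 1632.504 ≈ 0.310015.
That is a change of -69.00%.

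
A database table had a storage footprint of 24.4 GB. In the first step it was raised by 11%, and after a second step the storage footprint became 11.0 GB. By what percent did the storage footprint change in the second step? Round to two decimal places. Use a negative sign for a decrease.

-59.39%

After the first step: 24.4 × 1.11 = 27.084.
Second-step multiplier: 11.0 ÷ 27.084 ≈ 0.406144.
That is a change of -59.39%.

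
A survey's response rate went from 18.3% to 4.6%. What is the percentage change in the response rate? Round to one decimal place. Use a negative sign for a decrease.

The change is 4.6 − 18.3 = -13.7 percentage points.
Relative to the original 18.3%, that is -13.7 ÷ 18.3 ≈ -74.9%.

-74.9%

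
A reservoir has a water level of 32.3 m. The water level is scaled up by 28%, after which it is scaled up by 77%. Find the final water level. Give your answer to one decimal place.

73.2 m

Each change multiplies by a factor: 1.28 × 1.77 = 2.2656.
32.3 × 2.2656 = 73.17888 ≈ 73.2.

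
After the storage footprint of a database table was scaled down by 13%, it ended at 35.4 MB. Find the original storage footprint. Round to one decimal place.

40.7 MB

The overall multiplier applied was 0.87.
So the original storage footprint was 35.4 ÷ 0.87 ≈ 40.7 MB.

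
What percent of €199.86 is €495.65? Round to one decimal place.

€495.65 ÷ €199.86 ≈ 248.0%.

248.0%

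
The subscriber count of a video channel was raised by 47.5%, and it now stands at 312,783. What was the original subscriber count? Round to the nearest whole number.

The overall multiplier applied was 1.475.
So the original subscriber count was 312,783 ÷ 1.475 ≈ 212,056.

212,056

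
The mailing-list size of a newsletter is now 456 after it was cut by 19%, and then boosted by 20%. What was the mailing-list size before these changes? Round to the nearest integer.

469

The overall multiplier applied was 0.81 × 1.2 = 0.972.
So the original mailing-list size was 456 ÷ 0.972 ≈ 469.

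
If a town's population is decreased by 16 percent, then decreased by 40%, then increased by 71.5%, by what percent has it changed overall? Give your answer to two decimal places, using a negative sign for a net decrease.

-13.56%

A 16% decrease multiplies by 0.84.
Then a 40% decrease: 0.84 × 0.6 = 0.504.
Then a 71.5% increase: 0.504 × 1.715 = 0.86436.
Overall factor 0.86436, i.e. -13.56%.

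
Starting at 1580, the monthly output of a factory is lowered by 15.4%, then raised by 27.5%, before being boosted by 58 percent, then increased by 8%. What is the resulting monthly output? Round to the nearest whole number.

Each change multiplies by a factor: 0.846 × 1.275 × 1.58 × 1.08 = 1.84060836.
1580 × 1.84060836 = 2908.1612088 ≈ 2908.

2908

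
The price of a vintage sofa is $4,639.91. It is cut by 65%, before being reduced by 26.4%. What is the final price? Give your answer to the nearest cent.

$1,195.24

After the 65% decrease: $4,639.91 × 0.35 = $1623.9685.
After the 26.4% decrease: $1623.9685 × 0.736 = $1195.240816 ≈ $1,195.24.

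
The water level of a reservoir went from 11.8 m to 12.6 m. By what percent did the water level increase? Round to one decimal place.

6.8%

Change: 12.6 − 11.8 = 0.8.
Relative to the original: 0.8 ÷ 11.8 ≈ 6.8%.
So the water level increased by 6.8%.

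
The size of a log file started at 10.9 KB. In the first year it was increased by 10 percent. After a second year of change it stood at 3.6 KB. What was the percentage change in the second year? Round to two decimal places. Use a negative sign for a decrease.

-69.97%

After the first year: 10.9 × 1.1 = 11.99.
Second-year multiplier: 3.6 ÷ 11.99 ≈ 0.30025.
That is a change of -69.97%.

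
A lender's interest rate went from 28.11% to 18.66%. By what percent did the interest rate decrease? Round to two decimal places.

33.62%

The change is 18.66 − 28.11 = -9.45 percentage points.
Relative to the original 28.11%, that is -9.45 ÷ 28.11 ≈ -33.62%.
So the interest rate fell by 33.62%.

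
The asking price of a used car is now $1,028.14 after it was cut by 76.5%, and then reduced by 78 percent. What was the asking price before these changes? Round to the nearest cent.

$19,886.65

The overall multiplier applied was 0.235 × 0.22 = 0.0517.
So the original asking price was $1,028.14 ÷ 0.0517 ≈ $19,886.65.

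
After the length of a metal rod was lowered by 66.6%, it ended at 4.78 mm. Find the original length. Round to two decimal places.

14.31 mm

The overall multiplier applied was 0.334.
So the original length was 4.78 ÷ 0.334 ≈ 14.31 mm.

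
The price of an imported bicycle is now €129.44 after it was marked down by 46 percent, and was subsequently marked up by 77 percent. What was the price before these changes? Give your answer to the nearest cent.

€135.43

Undoing the 77% increase: €129.44 ÷ 1.77 ≈ €73.129944.
Undoing the 46% decrease: €73.129944 ÷ 0.54 ≈ €135.43.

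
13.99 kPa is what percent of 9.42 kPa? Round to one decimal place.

148.5%

13.99 kPa ÷ 9.42 kPa ≈ 148.5%.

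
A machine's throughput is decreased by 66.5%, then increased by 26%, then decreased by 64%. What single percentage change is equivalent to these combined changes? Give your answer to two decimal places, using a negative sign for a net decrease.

A 66.5% decrease multiplies by 0.335.
Then a 26% increase: 0.335 × 1.26 = 0.4221.
Then a 64% decrease: 0.4221 × 0.36 = 0.151956.
Overall factor 0.151956, i.e. -84.80%.

-84.80%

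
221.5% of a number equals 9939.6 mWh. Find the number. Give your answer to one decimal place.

4487.4 mWh

9939.6 mWh ÷ 2.215 ≈ 4487.4 mWh.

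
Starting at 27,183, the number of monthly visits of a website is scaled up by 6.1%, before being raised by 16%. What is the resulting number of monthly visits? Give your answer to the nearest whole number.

Apply the 6.1% increase: 27,183 × 1.061 = 28841.163.
Apply the 16% increase: 28841.163 × 1.16 = 33455.74908 ≈ 33,456.

33,456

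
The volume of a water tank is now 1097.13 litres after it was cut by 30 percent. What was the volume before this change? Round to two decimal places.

The overall multiplier applied was 0.7.
So the original volume was 1097.13 ÷ 0.7 ≈ 1567.33 litres.

1567.33 litres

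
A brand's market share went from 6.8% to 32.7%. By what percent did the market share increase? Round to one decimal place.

The change is 32.7 − 6.8 = 25.9 percentage points.
Relative to the original 6.8%, that is 25.9 ÷ 6.8 ≈ 380.9%.
So the market share rose by 380.9%.

380.9%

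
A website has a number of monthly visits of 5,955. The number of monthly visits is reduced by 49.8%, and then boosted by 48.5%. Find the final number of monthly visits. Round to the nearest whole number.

49.8% decrease: 5,955 × 0.502 = 2989.41.
48.5% increase: 2989.41 × 1.485 = 4439.27385 ≈ 4,439.

4,439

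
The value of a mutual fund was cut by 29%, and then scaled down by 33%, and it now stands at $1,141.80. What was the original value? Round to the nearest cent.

The overall multiplier applied was 0.71 × 0.67 = 0.4757.
So the original value was $1,141.80 ÷ 0.4757 ≈ $2,400.25.

$2,400.25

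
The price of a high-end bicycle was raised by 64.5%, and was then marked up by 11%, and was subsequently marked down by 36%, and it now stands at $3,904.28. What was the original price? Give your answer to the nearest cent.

$3,340.97

Undoing the 36% decrease: $3,904.28 ÷ 0.64 = $6100.4375.
Undoing the 11% increase: $6100.4375 ÷ 1.11 ≈ $5495.88964.
Undoing the 64.5% increase: $5495.88964 ÷ 1.645 ≈ $3,340.97.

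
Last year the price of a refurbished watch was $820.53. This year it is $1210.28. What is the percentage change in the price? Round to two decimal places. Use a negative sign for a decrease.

47.50%

Change: $1210.28 − $820.53 = $389.75.
Relative to the original: $389.75 ÷ $820.53 ≈ 47.50%.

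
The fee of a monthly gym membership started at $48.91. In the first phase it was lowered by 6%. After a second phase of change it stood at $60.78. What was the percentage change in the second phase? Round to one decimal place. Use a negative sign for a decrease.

32.2%

After the first phase: $48.91 × 0.94 = $45.9754.
Second-phase multiplier: $60.78 ÷ $45.9754 ≈ 1.32201.
That is a change of 32.2%.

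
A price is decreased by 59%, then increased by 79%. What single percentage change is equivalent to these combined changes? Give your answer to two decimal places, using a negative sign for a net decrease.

-26.61%

A 59% decrease multiplies by 0.41.
Then a 79% increase: 0.41 × 1.79 = 0.7339.
Overall factor 0.7339, i.e. -26.61%.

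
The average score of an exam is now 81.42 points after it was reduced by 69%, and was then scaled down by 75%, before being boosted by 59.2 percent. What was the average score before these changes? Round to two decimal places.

659.91 points

The overall multiplier applied was 0.31 × 0.25 × 1.592 = 0.12338.
So the original average score was 81.42 ÷ 0.12338 ≈ 659.91 points.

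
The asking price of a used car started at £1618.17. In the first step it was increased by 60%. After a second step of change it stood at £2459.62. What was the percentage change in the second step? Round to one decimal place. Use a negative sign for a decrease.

After the first step: £1618.17 × 1.6 = £2589.072.
Second-step multiplier: £2459.62 ÷ £2589.072 ≈ 0.95.
That is a change of -5.0%.

-5.0%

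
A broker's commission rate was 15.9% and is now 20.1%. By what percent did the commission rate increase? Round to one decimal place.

The change is 20.1 − 15.9 = 4.2 percentage points.
Relative to the original 15.9%, that is 4.2 ÷ 15.9 ≈ 26.4%.
So the commission rate rose by 26.4%.

26.4%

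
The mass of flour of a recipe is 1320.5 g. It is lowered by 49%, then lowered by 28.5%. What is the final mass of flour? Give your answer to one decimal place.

481.5 g

Apply the 49% decrease: 1320.5 × 0.51 = 673.455.
After the 28.5% decrease: 673.455 × 0.715 = 481.520325 ≈ 481.5.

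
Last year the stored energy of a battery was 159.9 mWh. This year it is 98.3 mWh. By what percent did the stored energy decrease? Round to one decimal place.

38.5%

Change: 98.3 − 159.9 = -61.6.
Relative to the original: -61.6 ÷ 159.9 ≈ -38.5%.
So the stored energy decreased by 38.5%.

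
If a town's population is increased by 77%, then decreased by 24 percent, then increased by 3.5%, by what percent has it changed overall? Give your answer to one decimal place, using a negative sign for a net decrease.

39.2%

The combined multiplier is 1.77 × 0.76 × 1.035 = 1.392282.
That corresponds to an increase of 39.2%.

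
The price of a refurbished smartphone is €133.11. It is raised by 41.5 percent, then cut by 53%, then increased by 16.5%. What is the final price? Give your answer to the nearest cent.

€103.13

Each change multiplies by a factor: 1.415 × 0.47 × 1.165 = 0.77478325.
€133.11 × 0.77478325 = €103.1313984075 ≈ €103.13.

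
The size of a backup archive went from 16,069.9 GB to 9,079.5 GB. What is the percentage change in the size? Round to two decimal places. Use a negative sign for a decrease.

-43.50%

Change: 9,079.5 − 16,069.9 = -6,990.4.
Relative to the original: -6,990.4 ÷ 16,069.9 ≈ -43.50%.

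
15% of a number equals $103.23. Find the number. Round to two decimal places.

$688.20

$103.23 ÷ 0.15 = $688.20.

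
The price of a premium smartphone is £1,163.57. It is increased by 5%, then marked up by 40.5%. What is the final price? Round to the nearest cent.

After the 5% increase: £1,163.57 × 1.05 = £1221.7485.
40.5% increase: £1221.7485 × 1.405 = £1716.5566425 ≈ £1,716.56.

£1,716.56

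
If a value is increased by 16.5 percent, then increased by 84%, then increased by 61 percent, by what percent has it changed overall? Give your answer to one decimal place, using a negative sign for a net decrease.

The combined multiplier is 1.165 × 1.84 × 1.61 = 3.451196.
That corresponds to an increase of 245.1%.

245.1%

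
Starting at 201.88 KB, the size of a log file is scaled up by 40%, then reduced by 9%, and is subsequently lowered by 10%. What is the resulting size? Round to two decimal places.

231.48 KB

Apply the 40% increase: 201.88 × 1.4 = 282.632.
Apply the 9% decrease: 282.632 × 0.91 = 257.19512.
Apply the 10% decrease: 257.19512 × 0.9 = 231.475608 ≈ 231.48.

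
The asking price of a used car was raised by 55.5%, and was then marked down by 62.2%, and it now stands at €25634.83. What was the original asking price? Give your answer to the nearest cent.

Undoing the 62.2% decrease: €25634.83 ÷ 0.378 ≈ €67817.010582.
Undoing the 55.5% increase: €67817.010582 ÷ 1.555 ≈ €43612.23.

€43612.23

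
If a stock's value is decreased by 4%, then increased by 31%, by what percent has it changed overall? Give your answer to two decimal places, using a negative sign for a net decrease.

25.76%

A 4% decrease multiplies by 0.96.
Then a 31% increase: 0.96 × 1.31 = 1.2576.
Overall factor 1.2576, i.e. 25.76%.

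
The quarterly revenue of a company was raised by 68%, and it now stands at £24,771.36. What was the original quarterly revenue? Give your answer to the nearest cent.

The overall multiplier applied was 1.68.
So the original quarterly revenue was £24,771.36 ÷ 1.68 ≈ £14,744.86.

£14,744.86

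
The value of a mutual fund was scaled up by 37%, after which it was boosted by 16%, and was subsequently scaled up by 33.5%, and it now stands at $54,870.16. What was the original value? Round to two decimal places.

$25,862.85

The overall multiplier applied was 1.37 × 1.16 × 1.335 = 2.121582.
So the original value was $54,870.16 ÷ 2.121582 ≈ $25,862.85.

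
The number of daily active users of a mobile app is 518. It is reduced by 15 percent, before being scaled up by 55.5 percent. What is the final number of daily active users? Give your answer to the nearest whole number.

685

After the 15% decrease: 518 × 0.85 = 440.3.
Apply the 55.5% increase: 440.3 × 1.555 = 684.6665 ≈ 685.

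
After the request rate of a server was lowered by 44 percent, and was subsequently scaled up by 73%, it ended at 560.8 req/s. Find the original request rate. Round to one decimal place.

Undoing the 73% increase: 560.8 ÷ 1.73 ≈ 324.16185.
Undoing the 44% decrease: 324.16185 ÷ 0.56 ≈ 578.9 req/s.

578.9 req/s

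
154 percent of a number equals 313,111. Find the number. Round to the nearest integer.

313,111 ÷ 1.54 ≈ 203,319.

203,319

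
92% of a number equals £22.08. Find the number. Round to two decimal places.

£24.00

£22.08 ÷ 0.92 = £24.00.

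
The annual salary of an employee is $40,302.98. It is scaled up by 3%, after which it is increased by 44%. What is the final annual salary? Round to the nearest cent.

$59,777.38

Each change multiplies by a factor: 1.03 × 1.44 = 1.4832.
$40,302.98 × 1.4832 = $59777.379936 ≈ $59,777.38.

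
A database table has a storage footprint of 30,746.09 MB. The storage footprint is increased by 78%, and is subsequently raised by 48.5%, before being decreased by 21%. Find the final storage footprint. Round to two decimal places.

Apply the 78% increase: 30,746.09 × 1.78 = 54728.0402.
After the 48.5% increase: 54728.0402 × 1.485 = 81271.139697.
Apply the 21% decrease: 81271.139697 × 0.79 = 64204.20036063 ≈ 64,204.20.

64,204.20 MB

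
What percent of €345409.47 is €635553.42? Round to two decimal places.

184.00%

€635553.42 ÷ €345409.47 ≈ 184.00%.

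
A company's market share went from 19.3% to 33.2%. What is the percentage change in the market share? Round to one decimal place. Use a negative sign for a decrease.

The change is 33.2 − 19.3 = 13.9 percentage points.
Relative to the original 19.3%, that is 13.9 ÷ 19.3 ≈ 72.0%.

72.0%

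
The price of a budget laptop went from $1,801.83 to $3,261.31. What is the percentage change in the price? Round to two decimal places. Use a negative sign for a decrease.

Change: $3,261.31 − $1,801.83 = $1,459.48.
Relative to the original: $1,459.48 ÷ $1,801.83 ≈ 81.00%.

81.00%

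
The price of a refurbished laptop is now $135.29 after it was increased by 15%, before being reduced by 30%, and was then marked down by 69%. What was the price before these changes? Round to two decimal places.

The overall multiplier applied was 1.15 × 0.7 × 0.31 = 0.24955.
So the original price was $135.29 ÷ 0.24955 ≈ $542.14.

$542.14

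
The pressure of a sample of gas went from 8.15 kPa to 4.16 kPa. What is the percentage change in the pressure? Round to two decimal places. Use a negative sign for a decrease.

Change: 4.16 − 8.15 = -3.99.
Relative to the original: -3.99 ÷ 8.15 ≈ -48.96%.

-48.96%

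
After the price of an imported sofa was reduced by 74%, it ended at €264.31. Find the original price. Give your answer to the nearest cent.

The overall multiplier applied was 0.26.
So the original price was €264.31 ÷ 0.26 ≈ €1016.58.

€1016.58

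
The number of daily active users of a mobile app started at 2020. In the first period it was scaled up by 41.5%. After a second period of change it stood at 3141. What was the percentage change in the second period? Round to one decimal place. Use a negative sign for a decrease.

9.9%

After the first period: 2020 × 1.415 = 2858.3.
Second-period multiplier: 3141 ÷ 2858.3 ≈ 1.0989.
That is a change of 9.9%.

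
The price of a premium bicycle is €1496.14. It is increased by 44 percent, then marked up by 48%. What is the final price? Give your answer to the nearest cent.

€3188.57

44% increase: €1496.14 × 1.44 = €2154.4416.
After the 48% increase: €2154.4416 × 1.48 = €3188.573568 ≈ €3188.57.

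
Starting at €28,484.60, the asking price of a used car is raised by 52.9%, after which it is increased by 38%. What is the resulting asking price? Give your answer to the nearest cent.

Each change multiplies by a factor: 1.529 × 1.38 = 2.11002.
€28,484.60 × 2.11002 = €60103.075692 ≈ €60,103.08.

€60,103.08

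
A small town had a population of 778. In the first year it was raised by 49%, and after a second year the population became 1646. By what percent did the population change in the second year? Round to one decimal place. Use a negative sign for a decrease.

42.0%

After the first year: 778 × 1.49 = 1159.22.
Second-year multiplier: 1646 ÷ 1159.22 ≈ 1.41992.
That is a change of 42.0%.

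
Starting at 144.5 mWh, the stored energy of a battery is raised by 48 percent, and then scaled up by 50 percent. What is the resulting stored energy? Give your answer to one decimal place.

320.8 mWh

48% increase: 144.5 × 1.48 = 213.86.
50% increase: 213.86 × 1.5 = 320.79 ≈ 320.8.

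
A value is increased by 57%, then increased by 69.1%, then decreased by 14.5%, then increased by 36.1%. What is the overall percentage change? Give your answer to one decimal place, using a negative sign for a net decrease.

208.9%

The combined multiplier is 1.57 × 1.691 × 0.855 × 1.361 = 3.08935274985.
That corresponds to an increase of 208.9%.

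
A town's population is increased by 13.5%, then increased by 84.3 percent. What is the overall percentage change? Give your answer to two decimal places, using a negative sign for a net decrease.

109.18%

A 13.5% increase multiplies by 1.135.
Then an 84.3% increase: 1.135 × 1.843 = 2.091805.
Overall factor 2.091805, i.e. 109.18%.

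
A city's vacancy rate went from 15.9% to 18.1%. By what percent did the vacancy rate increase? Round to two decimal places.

The change is 18.1 − 15.9 = 2.2 percentage points.
Relative to the original 15.9%, that is 2.2 ÷ 15.9 ≈ 13.84%.
So the vacancy rate rose by 13.84%.

13.84%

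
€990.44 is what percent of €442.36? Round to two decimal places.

223.90%

€990.44 ÷ €442.36 ≈ 223.90%.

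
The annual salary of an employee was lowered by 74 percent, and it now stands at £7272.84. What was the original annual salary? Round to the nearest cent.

The overall multiplier applied was 0.26.
So the original annual salary was £7272.84 ÷ 0.26 ≈ £27972.46.

£27972.46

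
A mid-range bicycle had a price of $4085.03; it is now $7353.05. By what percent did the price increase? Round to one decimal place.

80.0%

Change: $7353.05 − $4085.03 = $3268.02.
Relative to the original: $3268.02 ÷ $4085.03 ≈ 80.0%.
So the price increased by 80.0%.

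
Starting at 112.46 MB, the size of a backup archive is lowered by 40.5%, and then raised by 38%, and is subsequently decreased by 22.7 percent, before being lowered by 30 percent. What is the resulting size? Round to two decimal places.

Each change multiplies by a factor: 0.595 × 1.38 × 0.773 × 0.7 = 0.44429721.
112.46 × 0.44429721 = 49.9656642366 ≈ 49.97.

49.97 MB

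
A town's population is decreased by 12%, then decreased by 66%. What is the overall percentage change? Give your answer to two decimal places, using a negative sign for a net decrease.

-70.08%

The combined multiplier is 0.88 × 0.34 = 0.2992.
That corresponds to a decrease of 70.08%.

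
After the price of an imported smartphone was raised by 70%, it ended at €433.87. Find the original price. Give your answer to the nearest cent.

The overall multiplier applied was 1.7.
So the original price was €433.87 ÷ 1.7 ≈ €255.22.

€255.22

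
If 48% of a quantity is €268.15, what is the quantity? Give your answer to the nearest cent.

€268.15 ÷ 0.48 ≈ €558.65.

€558.65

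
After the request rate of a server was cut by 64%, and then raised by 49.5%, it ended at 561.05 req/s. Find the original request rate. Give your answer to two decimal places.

Undoing the 49.5% increase: 561.05 ÷ 1.495 ≈ 375.284281.
Undoing the 64% decrease: 375.284281 ÷ 0.36 ≈ 1042.46 req/s.

1042.46 req/s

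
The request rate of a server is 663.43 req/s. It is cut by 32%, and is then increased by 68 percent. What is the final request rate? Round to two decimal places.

32% decrease: 663.43 × 0.68 = 451.1324.
Apply the 68% increase: 451.1324 × 1.68 = 757.902432 ≈ 757.90.

757.90 req/s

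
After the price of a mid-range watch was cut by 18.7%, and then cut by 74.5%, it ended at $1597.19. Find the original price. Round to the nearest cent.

$7704.17

Undoing the 74.5% decrease: $1597.19 ÷ 0.255 ≈ $6263.490196.
Undoing the 18.7% decrease: $6263.490196 ÷ 0.813 ≈ $7704.17.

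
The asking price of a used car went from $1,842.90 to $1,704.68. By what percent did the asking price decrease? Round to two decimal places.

7.50%

Change: $1,704.68 − $1,842.90 = -$138.22.
Relative to the original: -$138.22 ÷ $1,842.90 ≈ -7.50%.
So the asking price decreased by 7.50%.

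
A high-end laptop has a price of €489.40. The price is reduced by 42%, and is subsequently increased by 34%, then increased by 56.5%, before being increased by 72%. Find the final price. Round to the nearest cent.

€1023.86

After the 42% decrease: €489.40 × 0.58 = €283.852.
Apply the 34% increase: €283.852 × 1.34 = €380.36168.
After the 56.5% increase: €380.36168 × 1.565 = €595.2660292.
Apply the 72% increase: €595.2660292 × 1.72 = €1023.857570224 ≈ €1023.86.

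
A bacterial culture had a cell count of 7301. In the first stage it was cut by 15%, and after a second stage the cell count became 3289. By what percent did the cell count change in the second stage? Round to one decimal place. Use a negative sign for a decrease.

-47.0%

After the first stage: 7301 × 0.85 = 6205.85.
Second-stage multiplier: 3289 ÷ 6205.85 ≈ 0.52998.
That is a change of -47.0%.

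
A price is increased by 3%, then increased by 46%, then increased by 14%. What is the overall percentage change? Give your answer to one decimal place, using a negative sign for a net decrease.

71.4%

A 3% increase multiplies by 1.03.
Then a 46% increase: 1.03 × 1.46 = 1.5038.
Then a 14% increase: 1.5038 × 1.14 = 1.714332.
Overall factor 1.714332, i.e. 71.4%.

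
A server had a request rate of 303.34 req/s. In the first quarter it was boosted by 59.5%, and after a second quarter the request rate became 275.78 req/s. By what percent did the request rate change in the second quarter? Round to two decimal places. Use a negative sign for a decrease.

-43.00%

After the first quarter: 303.34 × 1.595 = 483.8273.
Second-quarter multiplier: 275.78 ÷ 483.8273 ≈ 0.569997.
That is a change of -43.00%.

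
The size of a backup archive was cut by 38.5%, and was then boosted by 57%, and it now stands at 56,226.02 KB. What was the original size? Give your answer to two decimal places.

Undoing the 57% increase: 56,226.02 ÷ 1.57 ≈ 35812.751592.
Undoing the 38.5% decrease: 35812.751592 ÷ 0.615 ≈ 58,232.12 KB.

58,232.12 KB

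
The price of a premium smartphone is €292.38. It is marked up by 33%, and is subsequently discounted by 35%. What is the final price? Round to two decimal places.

Each change multiplies by a factor: 1.33 × 0.65 = 0.8645.
€292.38 × 0.8645 = €252.76251 ≈ €252.76.

€252.76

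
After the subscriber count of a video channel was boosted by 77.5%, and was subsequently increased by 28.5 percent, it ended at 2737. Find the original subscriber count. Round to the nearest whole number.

Undoing the 28.5% increase: 2737 ÷ 1.285 ≈ 2129.961089.
Undoing the 77.5% increase: 2129.961089 ÷ 1.775 ≈ 1200.

1200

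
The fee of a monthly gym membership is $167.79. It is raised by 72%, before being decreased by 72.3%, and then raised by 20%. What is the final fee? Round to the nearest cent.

72% increase: $167.79 × 1.72 = $288.5988.
72.3% decrease: $288.5988 × 0.277 = $79.9418676.
Apply the 20% increase: $79.9418676 × 1.2 = $95.93024112 ≈ $95.93.

$95.93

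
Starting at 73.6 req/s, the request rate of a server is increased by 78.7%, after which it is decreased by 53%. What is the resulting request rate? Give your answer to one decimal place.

Each change multiplies by a factor: 1.787 × 0.47 = 0.83989.
73.6 × 0.83989 = 61.815904 ≈ 61.8.

61.8 req/s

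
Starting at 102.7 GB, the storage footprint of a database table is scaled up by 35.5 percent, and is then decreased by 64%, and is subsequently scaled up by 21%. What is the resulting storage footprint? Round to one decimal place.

60.6 GB

35.5% increase: 102.7 × 1.355 = 139.1585.
64% decrease: 139.1585 × 0.36 = 50.09706.
After the 21% increase: 50.09706 × 1.21 = 60.6174426 ≈ 60.6.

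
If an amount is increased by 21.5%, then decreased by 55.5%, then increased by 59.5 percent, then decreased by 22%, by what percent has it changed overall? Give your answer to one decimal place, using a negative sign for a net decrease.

-32.7%

A 21.5% increase multiplies by 1.215.
Then a 55.5% decrease: 1.215 × 0.445 = 0.540675.
Then a 59.5% increase: 0.540675 × 1.595 = 0.862376625.
Then a 22% decrease: 0.862376625 × 0.78 = 0.6726537675.
Overall factor 0.6726537675, i.e. -32.7%.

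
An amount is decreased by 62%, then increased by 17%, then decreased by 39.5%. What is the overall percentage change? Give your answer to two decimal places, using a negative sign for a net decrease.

A 62% decrease multiplies by 0.38.
Then a 17% increase: 0.38 × 1.17 = 0.4446.
Then a 39.5% decrease: 0.4446 × 0.605 = 0.268983.
Overall factor 0.268983, i.e. -73.10%.

-73.10%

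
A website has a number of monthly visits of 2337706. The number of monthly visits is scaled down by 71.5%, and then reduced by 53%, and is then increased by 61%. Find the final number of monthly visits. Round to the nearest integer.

After the 71.5% decrease: 2337706 × 0.285 = 666246.21.
Apply the 53% decrease: 666246.21 × 0.47 = 313135.7187.
Apply the 61% increase: 313135.7187 × 1.61 = 504148.507107 ≈ 504149.

504149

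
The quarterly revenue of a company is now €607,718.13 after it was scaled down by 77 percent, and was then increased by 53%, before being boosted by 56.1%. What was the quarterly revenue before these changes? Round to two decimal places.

The overall multiplier applied was 0.23 × 1.53 × 1.561 = 0.5493159.
So the original quarterly revenue was €607,718.13 ÷ 0.5493159 ≈ €1,106,318.11.

€1,106,318.11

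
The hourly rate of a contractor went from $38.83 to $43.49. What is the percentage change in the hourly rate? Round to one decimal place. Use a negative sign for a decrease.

12.0%

Change: $43.49 − $38.83 = $4.66.
Relative to the original: $4.66 ÷ $38.83 ≈ 12.0%.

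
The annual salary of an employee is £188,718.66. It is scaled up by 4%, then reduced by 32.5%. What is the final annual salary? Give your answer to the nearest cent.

£132,480.50

Each change multiplies by a factor: 1.04 × 0.675 = 0.702.
£188,718.66 × 0.702 = £132480.49932 ≈ £132,480.50.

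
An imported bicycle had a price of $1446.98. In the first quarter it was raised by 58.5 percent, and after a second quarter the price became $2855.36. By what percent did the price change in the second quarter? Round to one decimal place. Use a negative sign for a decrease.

24.5%

After the first quarter: $1446.98 × 1.585 = $2293.4633.
Second-quarter multiplier: $2855.36 ÷ $2293.4633 ≈ 1.245.
That is a change of 24.5%.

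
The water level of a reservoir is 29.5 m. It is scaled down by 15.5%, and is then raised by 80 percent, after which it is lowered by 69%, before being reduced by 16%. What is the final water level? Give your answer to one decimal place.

Each change multiplies by a factor: 0.845 × 1.8 × 0.31 × 0.84 = 0.3960684.
29.5 × 0.3960684 = 11.6840178 ≈ 11.7.

11.7 m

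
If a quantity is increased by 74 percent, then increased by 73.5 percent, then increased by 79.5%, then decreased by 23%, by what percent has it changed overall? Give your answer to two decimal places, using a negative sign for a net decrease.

A 74% increase multiplies by 1.74.
Then a 73.5% increase: 1.74 × 1.735 = 3.0189.
Then a 79.5% increase: 3.0189 × 1.795 = 5.4189255.
Then a 23% decrease: 5.4189255 × 0.77 = 4.172572635.
Overall factor 4.172572635, i.e. 317.26%.

317.26%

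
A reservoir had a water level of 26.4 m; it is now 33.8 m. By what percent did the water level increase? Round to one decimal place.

Change: 33.8 − 26.4 = 7.4.
Relative to the original: 7.4 ÷ 26.4 ≈ 28.0%.
So the water level increased by 28.0%.

28.0%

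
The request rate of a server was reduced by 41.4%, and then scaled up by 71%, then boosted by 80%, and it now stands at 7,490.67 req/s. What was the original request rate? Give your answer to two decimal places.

The overall multiplier applied was 0.586 × 1.71 × 1.8 = 1.803708.
So the original request rate was 7,490.67 ÷ 1.803708 ≈ 4,152.93 req/s.

4,152.93 req/s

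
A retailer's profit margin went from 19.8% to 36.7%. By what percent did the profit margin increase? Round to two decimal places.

85.35%

The change is 36.7 − 19.8 = 16.9 percentage points.
Relative to the original 19.8%, that is 16.9 ÷ 19.8 ≈ 85.35%.
So the profit margin rose by 85.35%.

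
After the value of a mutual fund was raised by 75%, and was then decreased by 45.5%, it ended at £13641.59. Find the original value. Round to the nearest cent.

The overall multiplier applied was 1.75 × 0.545 = 0.95375.
So the original value was £13641.59 ÷ 0.95375 ≈ £14303.11.

£14303.11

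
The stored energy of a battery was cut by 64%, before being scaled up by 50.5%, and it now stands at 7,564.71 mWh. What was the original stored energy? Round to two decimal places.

The overall multiplier applied was 0.36 × 1.505 = 0.5418.
So the original stored energy was 7,564.71 ÷ 0.5418 ≈ 13,962.18 mWh.

13,962.18 mWh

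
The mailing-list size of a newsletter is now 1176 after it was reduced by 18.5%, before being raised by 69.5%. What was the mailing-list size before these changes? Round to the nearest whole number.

851

The overall multiplier applied was 0.815 × 1.695 = 1.381425.
So the original mailing-list size was 1176 ÷ 1.381425 ≈ 851.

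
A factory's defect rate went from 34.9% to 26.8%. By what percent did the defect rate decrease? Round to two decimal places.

The change is 26.8 − 34.9 = -8.1 percentage points.
Relative to the original 34.9%, that is -8.1 ÷ 34.9 ≈ -23.21%.
So the defect rate fell by 23.21%.

23.21%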